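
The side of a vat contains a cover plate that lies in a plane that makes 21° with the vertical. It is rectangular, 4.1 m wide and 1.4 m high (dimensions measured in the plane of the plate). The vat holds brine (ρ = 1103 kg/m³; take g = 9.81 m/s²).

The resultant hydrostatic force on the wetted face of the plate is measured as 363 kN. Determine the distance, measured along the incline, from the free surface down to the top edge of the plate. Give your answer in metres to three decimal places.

y_top ≈ 5.560 m

γ = ρg = 1103 × 9.81 / 1000 = 10.82043 kN/m³.
A = 4.1 × 1.4 = 5.74 m².
From F = γ·h_c·A, the centroid depth is h_c = 363/(10.82043 × 5.74) = 5.84454 m.
The plate makes 21° with the vertical, i.e. θ = 90° − 21° = 69° to the horizontal. Measuring y along the incline from the free-surface line, vertical depth h = y·sinθ with sinθ = 0.933580.
Along the incline, y_c = h_c/sinθ = 5.84454/0.933580 = 6.26035 m.
The centroid lies 1.4/2 = 0.7 m below the top edge, so the top edge sits at y_top = 6.26035 − 0.7 = 5.56035 m along the incline.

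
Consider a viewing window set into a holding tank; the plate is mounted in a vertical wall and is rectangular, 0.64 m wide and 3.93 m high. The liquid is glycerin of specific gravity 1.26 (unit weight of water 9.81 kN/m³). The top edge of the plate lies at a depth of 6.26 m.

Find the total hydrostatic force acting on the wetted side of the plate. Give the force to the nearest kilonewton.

γ = 1.26 × 9.81 = 12.3606 kN/m³.
The centroid lies 3.93/2 = 1.965 m below the top edge, so the centroid depth is h_c = 6.26 + 1.965 = 8.225 m.
A = 0.64 × 3.93 = 2.5152 m².
Resultant F = γ·h_c·A = 12.3606 × 8.225 × 2.5152 = 255.71 kN.

F ≈ 256 kN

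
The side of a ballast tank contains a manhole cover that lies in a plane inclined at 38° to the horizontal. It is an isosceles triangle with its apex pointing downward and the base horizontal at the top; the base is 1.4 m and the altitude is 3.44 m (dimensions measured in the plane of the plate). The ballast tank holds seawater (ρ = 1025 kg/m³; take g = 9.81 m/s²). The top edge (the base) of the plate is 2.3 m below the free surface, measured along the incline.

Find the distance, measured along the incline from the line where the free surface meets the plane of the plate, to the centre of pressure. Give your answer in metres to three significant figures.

γ = ρg = 1025 × 9.81 / 1000 = 10.05525 kN/m³.
Let θ = 38° be the plate's angle to the horizontal; measure y along the incline from where the plane meets the free surface. Vertical depth h = y·sinθ with sinθ = 0.615661.
With the apex down, the centroid sits h/3 = 3.44/3 = 1.14667 m below the base (the top edge), so y_c = 2.3 + 1.14667 = 3.44667 m and h_c = 3.44667 × 0.615661 = 2.12198 m.
A = ½ × 1.4 × 3.44 = 2.408 m².
Resultant F = γ·h_c·A = 10.05525 × 2.12198 × 2.408 = 51.3796 kN.
I_c = b·h³/36 = 1.4 × 3.44³/36 = 1.58307 m⁴.
Centre of pressure: y_p = y_c + I_c/(y_c·A) = 3.44667 + 1.58307/(3.44667 × 2.408) = 3.44667 + 0.190741 = 3.63741 m along the plane.

y_p = 3.64 m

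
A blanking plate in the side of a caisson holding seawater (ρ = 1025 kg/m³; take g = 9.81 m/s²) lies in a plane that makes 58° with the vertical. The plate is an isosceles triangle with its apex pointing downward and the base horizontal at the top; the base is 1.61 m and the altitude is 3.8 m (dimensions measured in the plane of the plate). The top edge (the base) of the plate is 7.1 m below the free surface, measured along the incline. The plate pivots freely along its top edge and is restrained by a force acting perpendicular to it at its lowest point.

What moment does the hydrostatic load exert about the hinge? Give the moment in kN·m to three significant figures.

M ≈ 186 kN·m

γ = ρg = 1025 × 9.81 / 1000 = 10.05525 kN/m³.
The plate makes 58° with the vertical, i.e. θ = 90° − 58° = 32° to the horizontal. Measuring y along the incline from the free-surface line, vertical depth h = y·sinθ with sinθ = 0.529919.
With the apex down, the centroid sits h/3 = 3.8/3 = 1.26667 m below the base (the top edge), so y_c = 7.1 + 1.26667 = 8.36667 m and h_c = 8.36667 × 0.529919 = 4.43366 m.
A = ½ × 1.61 × 3.8 = 3.059 m².
Resultant F = γ·h_c·A = 10.05525 × 4.43366 × 3.059 = 136.375 kN.
I_c = b·h³/36 = 1.61 × 3.8³/36 = 2.454 m⁴.
Centre of pressure: y_p = y_c + I_c/(y_c·A) = 8.36667 + 2.454/(8.36667 × 3.059) = 8.36667 + 0.0958832 = 8.46255 m along the plane.
The resultant acts 1.26667 + 0.0958832 = 1.36255 m (along the plate) below the hinge at the top edge, so the moment about the hinge is M = F × 1.36255 = 136.375 × 1.36255 = 185.818 kN·m.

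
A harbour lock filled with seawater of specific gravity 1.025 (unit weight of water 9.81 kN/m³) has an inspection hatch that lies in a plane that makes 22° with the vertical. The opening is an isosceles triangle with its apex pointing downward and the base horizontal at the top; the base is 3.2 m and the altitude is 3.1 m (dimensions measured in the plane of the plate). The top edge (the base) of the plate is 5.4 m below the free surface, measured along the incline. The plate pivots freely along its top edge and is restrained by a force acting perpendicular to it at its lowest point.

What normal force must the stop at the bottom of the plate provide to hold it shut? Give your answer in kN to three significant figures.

P ≈ 107 kN

γ = 1.025 × 9.81 = 10.05525 kN/m³.
The plate makes 22° with the vertical, i.e. θ = 90° − 22° = 68° to the horizontal. Measuring y along the incline from the free-surface line, vertical depth h = y·sinθ with sinθ = 0.927184.
With the apex down, the centroid sits h/3 = 3.1/3 = 1.03333 m below the base (the top edge), so y_c = 5.4 + 1.03333 = 6.43333 m and h_c = 6.43333 × 0.927184 = 5.96488 m.
A = ½ × 3.2 × 3.1 = 4.96 m².
Resultant F = γ·h_c·A = 10.05525 × 5.96488 × 4.96 = 297.493 kN.
I_c = b·h³/36 = 3.2 × 3.1³/36 = 2.64809 m⁴.
Centre of pressure: y_p = y_c + I_c/(y_c·A) = 6.43333 + 2.64809/(6.43333 × 4.96) = 6.43333 + 0.082988 = 6.51632 m along the plane.
The resultant acts 1.03333 + 0.082988 = 1.11632 m (along the plate) below the hinge at the top edge, so the moment about the hinge is M = F × 1.11632 = 297.493 × 1.11632 = 332.097 kN·m.
A normal force at the bottom, 3.1 m from the hinge, must supply this moment: P = 332.097/3.1 = 107.128 kN.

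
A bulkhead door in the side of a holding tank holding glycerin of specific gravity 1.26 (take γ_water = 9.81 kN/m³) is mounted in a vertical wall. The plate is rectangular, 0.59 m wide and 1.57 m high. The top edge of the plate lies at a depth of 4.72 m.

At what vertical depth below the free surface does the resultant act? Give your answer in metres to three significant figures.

h_p = 5.54 m

γ = 1.26 × 9.81 = 12.3606 kN/m³.
The centroid lies 1.57/2 = 0.785 m below the top edge, so the centroid depth is h_c = 4.72 + 0.785 = 5.505 m.
A = 0.59 × 1.57 = 0.9263 m².
Resultant F = γ·h_c·A = 12.3606 × 5.505 × 0.9263 = 63.0302 kN.
I_c = b·h³/12 = 0.59 × 1.57³/12 = 0.19027 m⁴.
Centre of pressure: y_p = y_c + I_c/(y_c·A) = 5.505 + 0.19027/(5.505 × 0.9263) = 5.505 + 0.0373131 = 5.54231 m along the plane.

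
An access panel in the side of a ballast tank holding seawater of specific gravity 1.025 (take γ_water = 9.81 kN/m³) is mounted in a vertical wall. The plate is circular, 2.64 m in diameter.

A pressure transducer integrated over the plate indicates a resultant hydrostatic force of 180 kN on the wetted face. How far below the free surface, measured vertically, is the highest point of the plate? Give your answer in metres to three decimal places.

γ = 1.025 × 9.81 = 10.05525 kN/m³.
A = π(1.32)² = 5.47391 m².
From F = γ·h_c·A, the centroid depth is h_c = 180/(10.05525 × 5.47391) = 3.27026 m.
The centroid is at the centre, 1.32 m below the top of the plate, so the highest point sits at h_top = 3.27026 − 1.32 = 1.95026 m below the surface.

d_top ≈ 1.950 m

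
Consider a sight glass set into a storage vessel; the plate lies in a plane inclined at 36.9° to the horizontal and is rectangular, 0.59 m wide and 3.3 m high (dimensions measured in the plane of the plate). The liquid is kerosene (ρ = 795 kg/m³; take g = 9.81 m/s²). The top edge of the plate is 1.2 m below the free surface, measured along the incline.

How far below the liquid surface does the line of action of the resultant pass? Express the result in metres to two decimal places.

γ = ρg = 795 × 9.81 / 1000 = 7.79895 kN/m³.
Let θ = 36.9° be the plate's angle to the horizontal; measure y along the incline from where the plane meets the free surface. Vertical depth h = y·sinθ with sinθ = 0.600420.
The centroid lies 3.3/2 = 1.65 m below the top edge, so y_c = 1.2 + 1.65 = 2.85 m and h_c = 2.85 × 0.600420 = 1.7112 m.
A = 0.59 × 3.3 = 1.947 m².
Resultant F = γ·h_c·A = 7.79895 × 1.7112 × 1.947 = 25.9838 kN.
I_c = b·h³/12 = 0.59 × 3.3³/12 = 1.7669 m⁴.
Centre of pressure: y_p = y_c + I_c/(y_c·A) = 2.85 + 1.7669/(2.85 × 1.947) = 2.85 + 0.318421 = 3.16842 m along the plane.
Vertically, h_p = y_p·sinθ = 3.16842 × 0.600420 = 1.90238 m.

h_p = 1.90 m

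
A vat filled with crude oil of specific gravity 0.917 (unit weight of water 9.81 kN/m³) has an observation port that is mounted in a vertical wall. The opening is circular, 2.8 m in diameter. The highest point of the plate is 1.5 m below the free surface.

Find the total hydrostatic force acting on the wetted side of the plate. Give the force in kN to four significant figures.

γ = 0.917 × 9.81 = 8.99577 kN/m³.
The centroid is at the centre, 1.4 m below the top of the plate, so the centroid depth is h_c = 1.5 + 1.4 = 2.9 m.
A = π(1.4)² = 6.15752 m².
Resultant F = γ·h_c·A = 8.99577 × 2.9 × 6.15752 = 160.636 kN.

F ≈ 160.6 kN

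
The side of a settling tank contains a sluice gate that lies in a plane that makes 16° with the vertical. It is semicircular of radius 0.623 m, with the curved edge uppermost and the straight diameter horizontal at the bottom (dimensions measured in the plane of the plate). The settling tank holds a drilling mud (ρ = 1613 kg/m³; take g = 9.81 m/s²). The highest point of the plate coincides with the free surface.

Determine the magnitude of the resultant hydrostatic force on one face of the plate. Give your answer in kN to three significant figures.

γ = ρg = 1613 × 9.81 / 1000 = 15.82353 kN/m³.
The plate makes 16° with the vertical, i.e. θ = 90° − 16° = 74° to the horizontal. Measuring y along the incline from the free-surface line, vertical depth h = y·sinθ with sinθ = 0.961262.
The centroid lies 4r/(3π) = 0.264409 m above the diameter, so r − 4r/(3π) = 0.623 − 0.264409 = 0.358591 m below the topmost point, so y_c = 0.358591 m and h_c = 0.358591 × 0.961262 = 0.3447 m.
A = πr²/2 = π × 0.623²/2 = 0.609672 m².
Resultant F = γ·h_c·A = 15.82353 × 0.3447 × 0.609672 = 3.32538 kN.

F ≈ 3.33 kN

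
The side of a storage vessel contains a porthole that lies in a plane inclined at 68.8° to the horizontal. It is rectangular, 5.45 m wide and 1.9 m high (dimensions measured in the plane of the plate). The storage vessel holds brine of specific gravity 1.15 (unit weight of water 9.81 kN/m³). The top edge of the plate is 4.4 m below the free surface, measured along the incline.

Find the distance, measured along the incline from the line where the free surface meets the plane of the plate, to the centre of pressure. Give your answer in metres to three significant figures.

γ = 1.15 × 9.81 = 11.2815 kN/m³.
Let θ = 68.8° be the plate's angle to the horizontal; measure y along the incline from where the plane meets the free surface. Vertical depth h = y·sinθ with sinθ = 0.932324.
The centroid lies 1.9/2 = 0.95 m below the top edge, so y_c = 4.4 + 0.95 = 5.35 m and h_c = 5.35 × 0.932324 = 4.98793 m.
A = 5.45 × 1.9 = 10.355 m².
Resultant F = γ·h_c·A = 11.2815 × 4.98793 × 10.355 = 582.69 kN.
I_c = b·h³/12 = 5.45 × 1.9³/12 = 3.11513 m⁴.
Centre of pressure: y_p = y_c + I_c/(y_c·A) = 5.35 + 3.11513/(5.35 × 10.355) = 5.35 + 0.0562305 = 5.40623 m along the plane.

y_p = 5.41 m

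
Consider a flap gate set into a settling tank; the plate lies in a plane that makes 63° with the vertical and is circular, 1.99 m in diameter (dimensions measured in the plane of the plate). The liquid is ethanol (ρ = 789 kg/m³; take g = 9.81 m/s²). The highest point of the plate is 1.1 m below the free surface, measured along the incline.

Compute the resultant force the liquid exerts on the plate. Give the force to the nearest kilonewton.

F ≈ 23 kN

γ = ρg = 789 × 9.81 / 1000 = 7.74009 kN/m³.
The plate makes 63° with the vertical, i.e. θ = 90° − 63° = 27° to the horizontal. Measuring y along the incline from the free-surface line, vertical depth h = y·sinθ with sinθ = 0.453990.
The centroid is at the centre, 0.995 m below the top of the plate, so y_c = 1.1 + 0.995 = 2.095 m and h_c = 2.095 × 0.453990 = 0.951109 m.
A = π(0.995)² = 3.11026 m².
Resultant F = γ·h_c·A = 7.74009 × 0.951109 × 3.11026 = 22.8967 kN.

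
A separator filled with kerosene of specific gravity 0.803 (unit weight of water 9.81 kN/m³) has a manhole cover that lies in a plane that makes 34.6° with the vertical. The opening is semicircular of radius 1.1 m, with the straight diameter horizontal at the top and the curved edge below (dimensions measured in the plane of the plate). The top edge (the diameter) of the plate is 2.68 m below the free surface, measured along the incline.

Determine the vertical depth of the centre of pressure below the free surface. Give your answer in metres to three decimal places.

γ = 0.803 × 9.81 = 7.87743 kN/m³.
The plate makes 34.6° with the vertical, i.e. θ = 90° − 34.6° = 55.4° to the horizontal. Measuring y along the incline from the free-surface line, vertical depth h = y·sinθ with sinθ = 0.823136.
The centroid of a semicircle lies 4r/(3π) = 0.466854 m from the diameter, here below the top edge, so y_c = 2.68 + 0.466854 = 3.14685 m and h_c = 3.14685 × 0.823136 = 2.59029 m.
A = πr²/2 = π × 1.1²/2 = 1.90066 m².
Resultant F = γ·h_c·A = 7.87743 × 2.59029 × 1.90066 = 38.7826 kN.
I_c = (π/8 − 8/(9π))·r⁴ = 0.109757 × 1.1⁴ = 0.160695 m⁴.
Centre of pressure: y_p = y_c + I_c/(y_c·A) = 3.14685 + 0.160695/(3.14685 × 1.90066) = 3.14685 + 0.0268672 = 3.17372 m along the plane.
Vertically, h_p = y_p·sinθ = 3.17372 × 0.823136 = 2.6124 m.

h_p = 2.612 m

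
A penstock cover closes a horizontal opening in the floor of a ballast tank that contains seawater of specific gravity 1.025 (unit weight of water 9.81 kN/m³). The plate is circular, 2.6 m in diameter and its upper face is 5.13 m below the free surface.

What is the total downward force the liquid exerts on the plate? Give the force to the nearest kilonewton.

F ≈ 274 kN

γ = 1.025 × 9.81 = 10.05525 kN/m³.
The plate is horizontal, so pressure is uniform at p = γ·h = 10.05525 × 5.13 = 51.5834 kN/m².
A = π(1.3)² = 5.30929 m².
F = p·A = 51.5834 × 5.30929 = 273.871 kN.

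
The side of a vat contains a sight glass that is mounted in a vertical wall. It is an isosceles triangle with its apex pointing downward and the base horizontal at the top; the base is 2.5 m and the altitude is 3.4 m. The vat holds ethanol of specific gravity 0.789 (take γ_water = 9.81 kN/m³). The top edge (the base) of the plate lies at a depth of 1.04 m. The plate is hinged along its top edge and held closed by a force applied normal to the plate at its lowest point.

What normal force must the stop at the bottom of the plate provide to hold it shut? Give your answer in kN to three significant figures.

γ = 0.789 × 9.81 = 7.74009 kN/m³.
With the apex down, the centroid sits h/3 = 3.4/3 = 1.13333 m below the base (the top edge), so the centroid depth is h_c = 1.04 + 1.13333 = 2.17333 m.
A = ½ × 2.5 × 3.4 = 4.25 m².
Resultant F = γ·h_c·A = 7.74009 × 2.17333 × 4.25 = 71.4925 kN.
I_c = b·h³/36 = 2.5 × 3.4³/36 = 2.72944 m⁴.
Centre of pressure: y_p = y_c + I_c/(y_c·A) = 2.17333 + 2.72944/(2.17333 × 4.25) = 2.17333 + 0.295501 = 2.46883 m along the plane.
The resultant acts 1.13333 + 0.295501 = 1.42883 m (along the plate) below the hinge at the top edge, so the moment about the hinge is M = F × 1.42883 = 71.4925 × 1.42883 = 102.151 kN·m.
A normal force at the bottom, 3.4 m from the hinge, must supply this moment: P = 102.151/3.4 = 30.0444 kN.

P ≈ 30.0 kN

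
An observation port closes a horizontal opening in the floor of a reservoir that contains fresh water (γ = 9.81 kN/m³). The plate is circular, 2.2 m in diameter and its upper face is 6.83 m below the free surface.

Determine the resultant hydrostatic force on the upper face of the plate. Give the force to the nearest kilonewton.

F ≈ 255 kN

γ = 9.81 kN/m³.
The plate is horizontal, so pressure is uniform at p = γ·h = 9.81 × 6.83 = 67.0023 kN/m².
A = π(1.1)² = 3.80133 m².
F = p·A = 67.0023 × 3.80133 = 254.698 kN.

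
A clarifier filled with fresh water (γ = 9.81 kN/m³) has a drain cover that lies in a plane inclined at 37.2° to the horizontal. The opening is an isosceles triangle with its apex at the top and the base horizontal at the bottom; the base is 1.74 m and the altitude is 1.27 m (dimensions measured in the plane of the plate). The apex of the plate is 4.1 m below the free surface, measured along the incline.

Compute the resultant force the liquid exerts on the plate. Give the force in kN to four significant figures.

γ = 9.81 kN/m³.
Let θ = 37.2° be the plate's angle to the horizontal; measure y along the incline from where the plane meets the free surface. Vertical depth h = y·sinθ with sinθ = 0.604599.
With the apex up, the centroid sits 2h/3 = 2 × 1.27/3 = 0.846667 m below the apex, so y_c = 4.1 + 0.846667 = 4.94667 m and h_c = 4.94667 × 0.604599 = 2.99075 m.
A = ½ × 1.74 × 1.27 = 1.1049 m².
Resultant F = γ·h_c·A = 9.81 × 2.99075 × 1.1049 = 32.4169 kN.

F ≈ 32.42 kN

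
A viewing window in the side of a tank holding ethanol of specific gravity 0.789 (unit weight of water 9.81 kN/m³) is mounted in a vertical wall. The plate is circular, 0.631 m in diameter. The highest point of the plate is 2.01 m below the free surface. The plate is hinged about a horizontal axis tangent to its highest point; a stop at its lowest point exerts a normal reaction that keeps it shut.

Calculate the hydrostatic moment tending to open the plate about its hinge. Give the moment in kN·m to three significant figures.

γ = 0.789 × 9.81 = 7.74009 kN/m³.
The centroid is at the centre, 0.3155 m below the top of the plate, so the centroid depth is h_c = 2.01 + 0.3155 = 2.3255 m.
A = π(0.3155)² = 0.312715 m².
Resultant F = γ·h_c·A = 7.74009 × 2.3255 × 0.312715 = 5.62874 kN.
I_c = πr⁴/4 = π × 0.3155⁴/4 = 0.00778193 m⁴.
Centre of pressure: y_p = y_c + I_c/(y_c·A) = 2.3255 + 0.00778193/(2.3255 × 0.312715) = 2.3255 + 0.0107009 = 2.3362 m along the plane.
The resultant acts 0.3155 + 0.0107009 = 0.326201 m (along the plate) below the hinge at the top edge, so the moment about the hinge is M = F × 0.326201 = 5.62874 × 0.326201 = 1.8361 kN·m.

M ≈ 1.84 kN·m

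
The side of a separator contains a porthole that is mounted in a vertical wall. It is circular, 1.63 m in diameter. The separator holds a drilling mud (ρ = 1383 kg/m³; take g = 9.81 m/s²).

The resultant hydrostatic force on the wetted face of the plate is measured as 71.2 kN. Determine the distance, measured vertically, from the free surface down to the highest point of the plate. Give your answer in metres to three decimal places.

γ = ρg = 1383 × 9.81 / 1000 = 13.56723 kN/m³.
A = π(0.815)² = 2.08672 m².
From F = γ·h_c·A, the centroid depth is h_c = 71.2/(13.56723 × 2.08672) = 2.51492 m.
The centroid is at the centre, 0.815 m below the top of the plate, so the highest point sits at h_top = 2.51492 − 0.815 = 1.69992 m below the surface.

d_top ≈ 1.700 m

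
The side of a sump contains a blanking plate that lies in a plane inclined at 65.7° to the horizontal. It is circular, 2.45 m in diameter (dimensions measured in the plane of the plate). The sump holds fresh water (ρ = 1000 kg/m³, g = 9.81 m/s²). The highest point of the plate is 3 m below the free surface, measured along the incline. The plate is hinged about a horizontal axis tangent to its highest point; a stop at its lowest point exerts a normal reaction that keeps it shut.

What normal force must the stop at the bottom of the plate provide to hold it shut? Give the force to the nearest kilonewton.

P ≈ 95 kN

γ = ρg = 1000 × 9.81 = 9810 N/m³ = 9.81 kN/m³.
Let θ = 65.7° be the plate's angle to the horizontal; measure y along the incline from where the plane meets the free surface. Vertical depth h = y·sinθ with sinθ = 0.911403.
The centroid is at the centre, 1.225 m below the top of the plate, so y_c = 3 + 1.225 = 4.225 m and h_c = 4.225 × 0.911403 = 3.85068 m.
A = π(1.225)² = 4.71435 m².
Resultant F = γ·h_c·A = 9.81 × 3.85068 × 4.71435 = 178.085 kN.
I_c = πr⁴/4 = π × 1.225⁴/4 = 1.76862 m⁴.
Centre of pressure: y_p = y_c + I_c/(y_c·A) = 4.225 + 1.76862/(4.225 × 4.71435) = 4.225 + 0.0887945 = 4.31379 m along the plane.
The resultant acts 1.225 + 0.0887945 = 1.31379 m (along the plate) below the hinge at the top edge, so the moment about the hinge is M = F × 1.31379 = 178.085 × 1.31379 = 233.966 kN·m.
A normal force at the bottom, 2.45 m from the hinge, must supply this moment: P = 233.966/2.45 = 95.4963 kN.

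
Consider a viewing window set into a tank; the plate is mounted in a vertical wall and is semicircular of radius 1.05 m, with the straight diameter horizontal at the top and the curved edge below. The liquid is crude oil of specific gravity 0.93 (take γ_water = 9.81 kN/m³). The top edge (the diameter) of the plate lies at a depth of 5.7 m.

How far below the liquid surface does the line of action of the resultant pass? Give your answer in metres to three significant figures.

γ = 0.93 × 9.81 = 9.1233 kN/m³.
The centroid of a semicircle lies 4r/(3π) = 0.445634 m from the diameter, here below the top edge, so the centroid depth is h_c = 5.7 + 0.445634 = 6.14563 m.
A = πr²/2 = π × 1.05²/2 = 1.7318 m².
Resultant F = γ·h_c·A = 9.1233 × 6.14563 × 1.7318 = 97.0993 kN.
I_c = (π/8 − 8/(9π))·r⁴ = 0.109757 × 1.05⁴ = 0.13341 m⁴.
Centre of pressure: y_p = y_c + I_c/(y_c·A) = 6.14563 + 0.13341/(6.14563 × 1.7318) = 6.14563 + 0.012535 = 6.15816 m along the plane.

h_p = 6.16 m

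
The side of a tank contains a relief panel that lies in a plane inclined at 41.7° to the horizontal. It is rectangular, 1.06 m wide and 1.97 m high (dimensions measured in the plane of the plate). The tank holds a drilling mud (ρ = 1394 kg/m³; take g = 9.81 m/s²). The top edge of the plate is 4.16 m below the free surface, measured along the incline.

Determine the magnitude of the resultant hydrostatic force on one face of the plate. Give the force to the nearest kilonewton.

F ≈ 98 kN

γ = ρg = 1394 × 9.81 / 1000 = 13.67514 kN/m³.
Let θ = 41.7° be the plate's angle to the horizontal; measure y along the incline from where the plane meets the free surface. Vertical depth h = y·sinθ with sinθ = 0.665230.
The centroid lies 1.97/2 = 0.985 m below the top edge, so y_c = 4.16 + 0.985 = 5.145 m and h_c = 5.145 × 0.665230 = 3.42261 m.
A = 1.06 × 1.97 = 2.0882 m².
Resultant F = γ·h_c·A = 13.67514 × 3.42261 × 2.0882 = 97.7375 kN.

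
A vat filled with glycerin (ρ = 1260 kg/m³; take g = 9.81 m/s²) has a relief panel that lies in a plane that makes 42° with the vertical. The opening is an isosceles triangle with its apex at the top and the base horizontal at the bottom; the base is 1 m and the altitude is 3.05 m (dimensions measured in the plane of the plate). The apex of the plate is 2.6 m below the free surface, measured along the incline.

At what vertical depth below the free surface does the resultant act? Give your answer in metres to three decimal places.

γ = ρg = 1260 × 9.81 / 1000 = 12.3606 kN/m³.
The plate makes 42° with the vertical, i.e. θ = 90° − 42° = 48° to the horizontal. Measuring y along the incline from the free-surface line, vertical depth h = y·sinθ with sinθ = 0.743145.
With the apex up, the centroid sits 2h/3 = 2 × 3.05/3 = 2.03333 m below the apex, so y_c = 2.6 + 2.03333 = 4.63333 m and h_c = 4.63333 × 0.743145 = 3.44324 m.
A = ½ × 1 × 3.05 = 1.525 m².
Resultant F = γ·h_c·A = 12.3606 × 3.44324 × 1.525 = 64.9048 kN.
I_c = b·h³/36 = 1 × 3.05³/36 = 0.788128 m⁴.
Centre of pressure: y_p = y_c + I_c/(y_c·A) = 4.63333 + 0.788128/(4.63333 × 1.525) = 4.63333 + 0.111541 = 4.74487 m along the plane.
Vertically, h_p = y_p·sinθ = 4.74487 × 0.743145 = 3.52613 m.

h_p = 3.526 m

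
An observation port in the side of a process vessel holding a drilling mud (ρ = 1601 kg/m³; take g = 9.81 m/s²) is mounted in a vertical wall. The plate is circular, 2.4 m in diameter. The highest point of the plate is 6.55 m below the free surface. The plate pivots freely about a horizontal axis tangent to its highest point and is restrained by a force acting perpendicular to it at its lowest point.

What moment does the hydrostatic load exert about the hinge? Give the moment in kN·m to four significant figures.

γ = ρg = 1601 × 9.81 / 1000 = 15.70581 kN/m³.
The centroid is at the centre, 1.2 m below the top of the plate, so the centroid depth is h_c = 6.55 + 1.2 = 7.75 m.
A = π(1.2)² = 4.52389 m².
Resultant F = γ·h_c·A = 15.70581 × 7.75 × 4.52389 = 550.648 kN.
I_c = πr⁴/4 = π × 1.2⁴/4 = 1.6286 m⁴.
Centre of pressure: y_p = y_c + I_c/(y_c·A) = 7.75 + 1.6286/(7.75 × 4.52389) = 7.75 + 0.0464516 = 7.79645 m along the plane.
The resultant acts 1.2 + 0.0464516 = 1.24645 m (along the plate) below the hinge at the top edge, so the moment about the hinge is M = F × 1.24645 = 550.648 × 1.24645 = 686.355 kN·m.

M ≈ 686.4 kN·m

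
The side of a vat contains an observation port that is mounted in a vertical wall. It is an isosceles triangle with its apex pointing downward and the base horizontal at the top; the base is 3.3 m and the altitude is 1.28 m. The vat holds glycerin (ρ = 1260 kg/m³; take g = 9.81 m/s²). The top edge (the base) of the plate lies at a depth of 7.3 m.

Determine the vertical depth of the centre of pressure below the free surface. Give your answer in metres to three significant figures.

h_p = 7.74 m

γ = ρg = 1260 × 9.81 / 1000 = 12.3606 kN/m³.
With the apex down, the centroid sits h/3 = 1.28/3 = 0.426667 m below the base (the top edge), so the centroid depth is h_c = 7.3 + 0.426667 = 7.72667 m.
A = ½ × 3.3 × 1.28 = 2.112 m².
Resultant F = γ·h_c·A = 12.3606 × 7.72667 × 2.112 = 201.709 kN.
I_c = b·h³/36 = 3.3 × 1.28³/36 = 0.192239 m⁴.
Centre of pressure: y_p = y_c + I_c/(y_c·A) = 7.72667 + 0.192239/(7.72667 × 2.112) = 7.72667 + 0.0117803 = 7.73845 m along the plane.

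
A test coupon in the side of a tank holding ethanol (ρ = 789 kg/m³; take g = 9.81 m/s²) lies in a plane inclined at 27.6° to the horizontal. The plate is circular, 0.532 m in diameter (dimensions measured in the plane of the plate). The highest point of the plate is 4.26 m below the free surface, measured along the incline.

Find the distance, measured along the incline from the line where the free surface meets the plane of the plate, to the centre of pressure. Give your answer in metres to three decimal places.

γ = ρg = 789 × 9.81 / 1000 = 7.74009 kN/m³.
Let θ = 27.6° be the plate's angle to the horizontal; measure y along the incline from where the plane meets the free surface. Vertical depth h = y·sinθ with sinθ = 0.463296.
The centroid is at the centre, 0.266 m below the top of the plate, so y_c = 4.26 + 0.266 = 4.526 m and h_c = 4.526 × 0.463296 = 2.09688 m.
A = π(0.266)² = 0.222287 m².
Resultant F = γ·h_c·A = 7.74009 × 2.09688 × 0.222287 = 3.60773 kN.
I_c = πr⁴/4 = π × 0.266⁴/4 = 0.00393203 m⁴.
Centre of pressure: y_p = y_c + I_c/(y_c·A) = 4.526 + 0.00393203/(4.526 × 0.222287) = 4.526 + 0.0039083 = 4.52991 m along the plane.

y_p = 4.530 m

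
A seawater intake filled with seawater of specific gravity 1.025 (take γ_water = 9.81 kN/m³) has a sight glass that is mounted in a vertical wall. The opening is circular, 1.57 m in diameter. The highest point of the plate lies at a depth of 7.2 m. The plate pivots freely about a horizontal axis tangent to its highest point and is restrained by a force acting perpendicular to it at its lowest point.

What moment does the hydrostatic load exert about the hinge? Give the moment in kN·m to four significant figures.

M ≈ 125.0 kN·m

γ = 1.025 × 9.81 = 10.05525 kN/m³.
The centroid is at the centre, 0.785 m below the top of the plate, so the centroid depth is h_c = 7.2 + 0.785 = 7.985 m.
A = π(0.785)² = 1.93593 m².
Resultant F = γ·h_c·A = 10.05525 × 7.985 × 1.93593 = 155.438 kN.
I_c = πr⁴/4 = π × 0.785⁴/4 = 0.298242 m⁴.
Centre of pressure: y_p = y_c + I_c/(y_c·A) = 7.985 + 0.298242/(7.985 × 1.93593) = 7.985 + 0.0192932 = 8.00429 m along the plane.
The resultant acts 0.785 + 0.0192932 = 0.804293 m (along the plate) below the hinge at the top edge, so the moment about the hinge is M = F × 0.804293 = 155.438 × 0.804293 = 125.018 kN·m.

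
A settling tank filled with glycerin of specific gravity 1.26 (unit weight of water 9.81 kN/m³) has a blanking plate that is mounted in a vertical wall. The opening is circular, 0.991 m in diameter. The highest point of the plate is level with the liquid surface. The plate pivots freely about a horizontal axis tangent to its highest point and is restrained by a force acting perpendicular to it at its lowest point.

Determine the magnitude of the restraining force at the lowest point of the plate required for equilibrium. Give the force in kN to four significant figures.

P ≈ 2.953 kN

γ = 1.26 × 9.81 = 12.3606 kN/m³.
The centroid is at the centre, 0.4955 m below the top of the plate, so the centroid depth is h_c = 0.4955 m.
A = π(0.4955)² = 0.771325 m².
Resultant F = γ·h_c·A = 12.3606 × 0.4955 × 0.771325 = 4.72412 kN.
I_c = πr⁴/4 = π × 0.4955⁴/4 = 0.047344 m⁴.
Centre of pressure: y_p = y_c + I_c/(y_c·A) = 0.4955 + 0.047344/(0.4955 × 0.771325) = 0.4955 + 0.123875 = 0.619375 m along the plane.
The resultant acts 0.4955 + 0.123875 = 0.619375 m (along the plate) below the hinge at the top edge, so the moment about the hinge is M = F × 0.619375 = 4.72412 × 0.619375 = 2.926 kN·m.
A normal force at the bottom, 0.991 m from the hinge, must supply this moment: P = 2.926/0.991 = 2.95257 kN.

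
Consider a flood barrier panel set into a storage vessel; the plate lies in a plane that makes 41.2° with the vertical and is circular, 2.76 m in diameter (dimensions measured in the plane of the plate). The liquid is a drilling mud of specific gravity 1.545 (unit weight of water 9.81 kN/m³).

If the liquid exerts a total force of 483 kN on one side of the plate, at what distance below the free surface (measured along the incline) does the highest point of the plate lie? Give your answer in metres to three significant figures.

y_top ≈ 5.70 m

γ = 1.545 × 9.81 = 15.15645 kN/m³.
A = π(1.38)² = 5.98285 m².
From F = γ·h_c·A, the centroid depth is h_c = 483/(15.15645 × 5.98285) = 5.3265 m.
The plate makes 41.2° with the vertical, i.e. θ = 90° − 41.2° = 48.8° to the horizontal. Measuring y along the incline from the free-surface line, vertical depth h = y·sinθ with sinθ = 0.752415.
Along the incline, y_c = h_c/sinθ = 5.3265/0.752415 = 7.0792 m.
The centroid is at the centre, 1.38 m below the top of the plate, so the highest point sits at y_top = 7.0792 − 1.38 = 5.6992 m along the incline.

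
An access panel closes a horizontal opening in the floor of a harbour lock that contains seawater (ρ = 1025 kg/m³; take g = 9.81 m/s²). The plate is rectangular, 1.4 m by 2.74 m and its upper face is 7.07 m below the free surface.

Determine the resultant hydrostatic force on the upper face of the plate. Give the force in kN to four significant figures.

γ = ρg = 1025 × 9.81 / 1000 = 10.05525 kN/m³.
The plate is horizontal, so pressure is uniform at p = γ·h = 10.05525 × 7.07 = 71.0906 kN/m².
A = 1.4 × 2.74 = 3.836 m².
F = p·A = 71.0906 × 3.836 = 272.704 kN.

F ≈ 272.7 kN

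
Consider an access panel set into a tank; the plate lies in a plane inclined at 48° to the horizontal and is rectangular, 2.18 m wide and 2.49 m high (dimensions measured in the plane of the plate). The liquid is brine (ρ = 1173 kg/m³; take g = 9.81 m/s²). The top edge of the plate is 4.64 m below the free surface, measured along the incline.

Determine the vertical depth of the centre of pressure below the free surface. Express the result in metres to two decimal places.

γ = ρg = 1173 × 9.81 / 1000 = 11.50713 kN/m³.
Let θ = 48° be the plate's angle to the horizontal; measure y along the incline from where the plane meets the free surface. Vertical depth h = y·sinθ with sinθ = 0.743145.
The centroid lies 2.49/2 = 1.245 m below the top edge, so y_c = 4.64 + 1.245 = 5.885 m and h_c = 5.885 × 0.743145 = 4.37341 m.
A = 2.18 × 2.49 = 5.4282 m².
Resultant F = γ·h_c·A = 11.50713 × 4.37341 × 5.4282 = 273.176 kN.
I_c = b·h³/12 = 2.18 × 2.49³/12 = 2.80462 m⁴.
Centre of pressure: y_p = y_c + I_c/(y_c·A) = 5.885 + 2.80462/(5.885 × 5.4282) = 5.885 + 0.0877954 = 5.9728 m along the plane.
Vertically, h_p = y_p·sinθ = 5.9728 × 0.743145 = 4.43866 m.

h_p = 4.44 m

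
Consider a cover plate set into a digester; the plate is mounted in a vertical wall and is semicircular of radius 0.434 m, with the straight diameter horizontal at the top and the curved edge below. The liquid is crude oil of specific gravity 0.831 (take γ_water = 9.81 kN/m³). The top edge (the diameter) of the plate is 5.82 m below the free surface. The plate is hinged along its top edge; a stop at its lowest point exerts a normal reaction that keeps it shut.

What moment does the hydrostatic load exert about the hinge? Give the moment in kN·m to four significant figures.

γ = 0.831 × 9.81 = 8.15211 kN/m³.
The centroid of a semicircle lies 4r/(3π) = 0.184195 m from the diameter, here below the top edge, so the centroid depth is h_c = 5.82 + 0.184195 = 6.0042 m.
A = πr²/2 = π × 0.434²/2 = 0.295869 m².
Resultant F = γ·h_c·A = 8.15211 × 6.0042 × 0.295869 = 14.4819 kN.
I_c = (π/8 − 8/(9π))·r⁴ = 0.109757 × 0.434⁴ = 0.00389396 m⁴.
Centre of pressure: y_p = y_c + I_c/(y_c·A) = 6.0042 + 0.00389396/(6.0042 × 0.295869) = 6.0042 + 0.00219198 = 6.00639 m along the plane.
The resultant acts 0.184195 + 0.00219198 = 0.186387 m (along the plate) below the hinge at the top edge, so the moment about the hinge is M = F × 0.186387 = 14.4819 × 0.186387 = 2.69924 kN·m.

M ≈ 2.699 kN·m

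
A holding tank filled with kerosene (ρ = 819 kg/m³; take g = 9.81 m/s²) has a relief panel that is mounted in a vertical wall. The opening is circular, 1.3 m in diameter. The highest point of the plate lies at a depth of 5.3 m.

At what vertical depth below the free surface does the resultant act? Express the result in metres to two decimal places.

γ = ρg = 819 × 9.81 / 1000 = 8.03439 kN/m³.
The centroid is at the centre, 0.65 m below the top of the plate, so the centroid depth is h_c = 5.3 + 0.65 = 5.95 m.
A = π(0.65)² = 1.32732 m².
Resultant F = γ·h_c·A = 8.03439 × 5.95 × 1.32732 = 63.452 kN.
I_c = πr⁴/4 = π × 0.65⁴/4 = 0.140198 m⁴.
Centre of pressure: y_p = y_c + I_c/(y_c·A) = 5.95 + 0.140198/(5.95 × 1.32732) = 5.95 + 0.0177521 = 5.96775 m along the plane.

h_p = 5.97 m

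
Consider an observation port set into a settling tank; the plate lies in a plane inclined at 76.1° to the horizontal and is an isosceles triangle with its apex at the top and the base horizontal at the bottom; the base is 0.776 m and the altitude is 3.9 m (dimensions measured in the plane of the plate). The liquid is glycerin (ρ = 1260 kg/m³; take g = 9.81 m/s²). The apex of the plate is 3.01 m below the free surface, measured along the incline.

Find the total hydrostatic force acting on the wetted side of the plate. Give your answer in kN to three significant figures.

F ≈ 102 kN

γ = ρg = 1260 × 9.81 / 1000 = 12.3606 kN/m³.
Let θ = 76.1° be the plate's angle to the horizontal; measure y along the incline from where the plane meets the free surface. Vertical depth h = y·sinθ with sinθ = 0.970716.
With the apex up, the centroid sits 2h/3 = 2 × 3.9/3 = 2.6 m below the apex, so y_c = 3.01 + 2.6 = 5.61 m and h_c = 5.61 × 0.970716 = 5.44572 m.
A = ½ × 0.776 × 3.9 = 1.5132 m².
Resultant F = γ·h_c·A = 12.3606 × 5.44572 × 1.5132 = 101.857 kN.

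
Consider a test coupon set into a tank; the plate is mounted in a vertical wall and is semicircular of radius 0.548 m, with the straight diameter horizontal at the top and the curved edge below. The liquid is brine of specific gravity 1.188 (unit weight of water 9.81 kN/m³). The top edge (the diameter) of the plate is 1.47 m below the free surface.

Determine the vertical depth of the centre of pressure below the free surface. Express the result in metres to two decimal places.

h_p = 1.71 m

γ = 1.188 × 9.81 = 11.65428 kN/m³.
The centroid of a semicircle lies 4r/(3π) = 0.232578 m from the diameter, here below the top edge, so the centroid depth is h_c = 1.47 + 0.232578 = 1.70258 m.
A = πr²/2 = π × 0.548²/2 = 0.471716 m².
Resultant F = γ·h_c·A = 11.65428 × 1.70258 × 0.471716 = 9.35995 kN.
I_c = (π/8 − 8/(9π))·r⁴ = 0.109757 × 0.548⁴ = 0.00989816 m⁴.
Centre of pressure: y_p = y_c + I_c/(y_c·A) = 1.70258 + 0.00989816/(1.70258 × 0.471716) = 1.70258 + 0.0123244 = 1.7149 m along the plane.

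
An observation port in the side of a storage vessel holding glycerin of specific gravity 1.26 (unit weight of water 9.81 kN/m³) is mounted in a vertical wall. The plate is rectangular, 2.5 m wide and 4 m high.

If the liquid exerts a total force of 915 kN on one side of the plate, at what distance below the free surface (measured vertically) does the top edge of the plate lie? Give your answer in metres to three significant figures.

γ = 1.26 × 9.81 = 12.3606 kN/m³.
A = 2.5 × 4 = 10 m².
From F = γ·h_c·A, the centroid depth is h_c = 915/(12.3606 × 10) = 7.40255 m.
The centroid lies 4/2 = 2 m below the top edge, so the top edge sits at h_top = 7.40255 − 2 = 5.40255 m below the surface.

d_top ≈ 5.40 m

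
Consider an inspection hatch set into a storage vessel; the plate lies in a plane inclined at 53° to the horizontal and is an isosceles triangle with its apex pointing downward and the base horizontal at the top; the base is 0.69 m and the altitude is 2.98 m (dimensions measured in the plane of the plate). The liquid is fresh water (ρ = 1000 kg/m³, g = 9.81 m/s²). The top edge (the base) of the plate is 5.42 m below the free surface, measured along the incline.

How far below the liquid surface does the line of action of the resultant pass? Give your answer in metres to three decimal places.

γ = ρg = 1000 × 9.81 = 9810 N/m³ = 9.81 kN/m³.
Let θ = 53° be the plate's angle to the horizontal; measure y along the incline from where the plane meets the free surface. Vertical depth h = y·sinθ with sinθ = 0.798636.
With the apex down, the centroid sits h/3 = 2.98/3 = 0.993333 m below the base (the top edge), so y_c = 5.42 + 0.993333 = 6.41333 m and h_c = 6.41333 × 0.798636 = 5.12192 m.
A = ½ × 0.69 × 2.98 = 1.0281 m².
Resultant F = γ·h_c·A = 9.81 × 5.12192 × 1.0281 = 51.6579 kN.
I_c = b·h³/36 = 0.69 × 2.98³/36 = 0.507219 m⁴.
Centre of pressure: y_p = y_c + I_c/(y_c·A) = 6.41333 + 0.507219/(6.41333 × 1.0281) = 6.41333 + 0.0769266 = 6.49026 m along the plane.
Vertically, h_p = y_p·sinθ = 6.49026 × 0.798636 = 5.18336 m.

h_p = 5.183 m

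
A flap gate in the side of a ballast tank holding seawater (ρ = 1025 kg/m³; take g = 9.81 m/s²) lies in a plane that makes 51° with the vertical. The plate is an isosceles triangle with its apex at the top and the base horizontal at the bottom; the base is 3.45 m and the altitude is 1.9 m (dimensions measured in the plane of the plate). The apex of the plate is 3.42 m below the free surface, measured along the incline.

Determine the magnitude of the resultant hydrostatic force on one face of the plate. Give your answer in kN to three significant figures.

γ = ρg = 1025 × 9.81 / 1000 = 10.05525 kN/m³.
The plate makes 51° with the vertical, i.e. θ = 90° − 51° = 39° to the horizontal. Measuring y along the incline from the free-surface line, vertical depth h = y·sinθ with sinθ = 0.629320.
With the apex up, the centroid sits 2h/3 = 2 × 1.9/3 = 1.26667 m below the apex, so y_c = 3.42 + 1.26667 = 4.68667 m and h_c = 4.68667 × 0.629320 = 2.94942 m.
A = ½ × 3.45 × 1.9 = 3.2775 m².
Resultant F = γ·h_c·A = 10.05525 × 2.94942 × 3.2775 = 97.2013 kN.

F ≈ 97.2 kN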